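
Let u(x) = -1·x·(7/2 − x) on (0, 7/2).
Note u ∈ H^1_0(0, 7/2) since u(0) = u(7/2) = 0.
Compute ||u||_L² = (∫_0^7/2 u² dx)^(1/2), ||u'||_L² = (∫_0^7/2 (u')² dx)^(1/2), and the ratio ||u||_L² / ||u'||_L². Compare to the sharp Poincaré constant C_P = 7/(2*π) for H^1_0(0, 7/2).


||u||_L² / ||u'||_L² = 7*sqrt(10)/20 < C_P = 7/(2*π).

u(x) = -1·x·(7/2 − x), so u'(x) = 2*x - 7/2.
u(x) = -1·x·(7/2 − x) vanishes at x = 0 and x = 7/2, so u ∈ H^1_0(0, 7/2). Differentiate via the product rule and integrate the resulting polynomials term by term.
  ∫_0^7/2 u² dx = ∫_0^7/2 (x^4 - 7*x^3 + 49*x^2/4) dx. Term by term:
    ∫_0^7/2 x^4 dx = 16807/160;  ∫_0^7/2 -7*x^3 dx = -16807/64;  ∫_0^7/2 49*x^2/4 dx = 16807/96.
  Sum: 16807/160 − 16807/64 + 16807/96 = 16807/960.
  ∫_0^7/2 (u')² dx = ∫_0^7/2 (4*x^2 - 14*x + 49/4) dx. Term by term:
    ∫_0^7/2 4*x^2 dx = 343/6;  ∫_0^7/2 -14*x dx = -343/4;  ∫_0^7/2 49/4 dx = 343/8.
  Sum: 343/6 − 343/4 + 343/8 = 343/24.
∫_0^7/2 u² dx = 16807/960, so ||u||_L² = 49*sqrt(105)/120.
∫_0^7/2 (u')² dx = 343/24, so ||u'||_L² = 7*sqrt(42)/12.
Ratio ||u||_L² / ||u'||_L² = 7*sqrt(10)/20.
Sharp Poincaré constant on H^1_0(0, 7/2) is C_P = L/π = 7/(2*π), achieved by sin(2*π/7·x).
A polynomial bump cannot attain the sharp Poincaré constant (only the first sine eigenfunction does), so the ratio is strictly less than C_P, consistent with ||u||_L² ≤ C_P ||u'||_L².


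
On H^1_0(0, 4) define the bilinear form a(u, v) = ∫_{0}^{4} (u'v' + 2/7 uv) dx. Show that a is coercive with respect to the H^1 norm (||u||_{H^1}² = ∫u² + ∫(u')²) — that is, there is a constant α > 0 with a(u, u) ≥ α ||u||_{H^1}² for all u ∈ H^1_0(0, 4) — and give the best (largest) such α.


α = (32/7 + π^2)/(π^2 + 16)

Coercivity of a(·,·) on H^1_0(0, 4) means a(u, u) ≥ α ||u||_{H^1}² for every u ∈ H^1_0.
The interval has length L = 4, and Poincaré/coercivity depend only on L. Here a(u, u) = ∫(u')² + (2/7)·∫u².
Here 0 < c = 2/7 < 1. The condition a(u,u) ≥ α||u||_{H^1}² reads (1−α)∫(u')² ≥ (α−c)∫u². Any admissible α is ≤ 1 (rapidly oscillating u have ∫u²/∫(u')² → 0), and α = 1 would force 0 ≥ (1−c)∫u², impossible since c < 1; so 1−α > 0. By the sharp Poincaré inequality on H^1_0 of an interval of length L, ∫(u')² ≥ (π/L)²∫u² with equality for the first sine mode sin(π(x−x₀)/L) (x₀ the left endpoint), so the inequality holds for all u iff (1−α)(π/L)² ≥ α − c, i.e. α ≤ ((π/L)² + c)/((π/L)² + 1) = (1 + c(L/π)²)/(1 + (L/π)²). With (π/L)² = π^2/16 and c = 2/7, the largest admissible constant is α = ((π/L)² + c)/((π/L)² + 1).
Simplifying, α = (32/7 + π^2)/(π^2 + 16).


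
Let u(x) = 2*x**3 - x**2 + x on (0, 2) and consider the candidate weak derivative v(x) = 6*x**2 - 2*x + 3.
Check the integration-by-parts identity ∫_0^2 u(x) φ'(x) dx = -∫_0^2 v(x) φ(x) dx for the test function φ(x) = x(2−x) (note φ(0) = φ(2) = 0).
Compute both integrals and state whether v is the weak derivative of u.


LHS = -124/15, RHS = -164/15. No, v is not the weak derivative of u.

u(x) = 2*x**3 - x**2 + x, classical derivative u'(x) = 6*x**2 - 2*x + 1.
φ(x) = x(2−x), so φ'(x) = 2 - 2*x.
Note φ(0) = φ(2) = 0, so the boundary term u·φ vanishes.
LHS = ∫_0^2 u(x) φ'(x) dx = ∫_0^2 (-4*x^4 + 6*x^3 - 4*x^2 + 2*x) dx. Term by term:
  ∫_0^2 -4*x^4 dx = -128/5;  ∫_0^2 6*x^3 dx = 24;  ∫_0^2 -4*x^2 dx = -32/3;
  ∫_0^2 2*x dx = 4.
Sum: -128/5 + 24 − 32/3 + 4 = -124/15.
So LHS = -124/15.
∫_0^2 v(x) φ(x) dx = ∫_0^2 (-6*x^4 + 14*x^3 - 7*x^2 + 6*x) dx. Term by term:
  ∫_0^2 -6*x^4 dx = -192/5;  ∫_0^2 14*x^3 dx = 56;  ∫_0^2 -7*x^2 dx = -56/3;
  ∫_0^2 6*x dx = 12.
Sum: -192/5 + 56 − 56/3 + 12 = 164/15.
So RHS = -∫_0^2 v(x) φ(x) dx = -164/15.
LHS − RHS = 8/3 ≠ 0, so the identity fails.
(For a valid weak derivative the identity must hold for EVERY test function, in particular this one. The failure shows v is NOT the weak derivative of u.)
Correct weak derivative would be u'(x) = 6*x**2 - 2*x + 1.


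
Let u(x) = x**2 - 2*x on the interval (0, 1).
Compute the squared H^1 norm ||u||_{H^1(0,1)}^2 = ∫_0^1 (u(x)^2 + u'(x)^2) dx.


||u||_{H^1}^2 = 28/15

The H^1 norm (squared) on an interval (0, L) is
  ||u||_{H^1}^2 = ∫_0^L u(x)^2 dx + ∫_0^L u'(x)^2 dx.
Compute u'(x) = 2*x - 2.
Then u(x)^2 = x**4 - 4*x**3 + 4*x**2 and u'(x)^2 = 4*x**2 - 8*x + 4.
Integrate each monomial from 0 to 1 using ∫_0^1 c·x^n dx = c·1^(n+1)/(n+1):
  ∫_0^1 u(x)^2 dx = ∫_0^1 (x^4 - 4*x^3 + 4*x^2) dx. Term by term:
    ∫_0^1 x^4 dx = 1/5;  ∫_0^1 -4*x^3 dx = -1;  ∫_0^1 4*x^2 dx = 4/3.
  Sum: 1/5 − 1 + 4/3 = 8/15.
  ∫_0^1 u'(x)^2 dx = ∫_0^1 (4*x^2 - 8*x + 4) dx. Term by term:
    ∫_0^1 4*x^2 dx = 4/3;  ∫_0^1 -8*x dx = -4;  ∫_0^1 4 dx = 4.
  Sum: 4/3 − 4 + 4 = 4/3.
Adding: ||u||_{H^1}^2 = 8/15 + 4/3 = 28/15.


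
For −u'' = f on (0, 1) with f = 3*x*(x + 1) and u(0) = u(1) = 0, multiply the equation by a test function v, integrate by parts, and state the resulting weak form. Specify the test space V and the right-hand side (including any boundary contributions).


V = H^1_0(0, 1) (so v(0) = v(1) = 0); weak form: ∫_0^1 u'v' dx = ∫_0^1 (3*x*(x + 1)) v dx for all v ∈ V.

Multiply both sides by a test function v and integrate from 0 to 1:
  ∫_0^1 −u''(x) v(x) dx = ∫_0^1 f(x) v(x) dx.
Integrate the LHS by parts once:
  ∫_0^1 −u'' v dx = −[u'(x) v(x)]_0^1 + ∫_0^1 u'(x) v'(x) dx.
Thus ∫_0^1 u'(x) v'(x) dx = ∫_0^1 f(x) v(x) dx + [u'(x) v(x)]_0^1.
Choose V so that boundary terms are either known or forced to vanish.
u is Dirichlet: u(0) = u(1) = 0. Let V = H^1_0(0, 1); then v(0) = v(1) = 0, and [u' v]_0^1 = 0.
Weak formulation: find u (satisfying any essential BC) such that ∫_0^1 u'(x) v'(x) dx = ∫_0^1 f v dx for all v ∈ V.
Substituting f(x) = 3*x*(x + 1), the right-hand side is ∫_0^1 (3*x*(x + 1)) v dx.


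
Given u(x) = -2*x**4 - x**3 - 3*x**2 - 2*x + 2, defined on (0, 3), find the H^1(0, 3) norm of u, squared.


||u||_{H^1}^2 = 101919/2

The H^1 norm (squared) on an interval (0, L) is
  ||u||_{H^1}^2 = ∫_0^L u(x)^2 dx + ∫_0^L u'(x)^2 dx.
Compute u'(x) = -8*x**3 - 3*x**2 - 6*x - 2.
Then u(x)^2 = 4*x**8 + 4*x**7 + 13*x**6 + 14*x**5 + 5*x**4 + 8*x**3 - 8*x**2 - 8*x + 4 and u'(x)^2 = 64*x**6 + 48*x**5 + 105*x**4 + 68*x**3 + 48*x**2 + 24*x + 4.
Integrate each monomial from 0 to 3 using ∫_0^3 c·x^n dx = c·3^(n+1)/(n+1):
  ∫_0^3 u(x)^2 dx = ∫_0^3 (4*x^8 + 4*x^7 + 13*x^6 + 14*x^5 + 5*x^4 + 8*x^3 - 8*x^2 - 8*x + 4) dx. Term by term:
    ∫_0^3 4*x^8 dx = 8748;  ∫_0^3 4*x^7 dx = 6561/2;  ∫_0^3 13*x^6 dx = 28431/7;
    ∫_0^3 14*x^5 dx = 1701;  ∫_0^3 5*x^4 dx = 243;  ∫_0^3 8*x^3 dx = 162;
    ∫_0^3 -8*x^2 dx = -72;  ∫_0^3 -8*x dx = -36;  ∫_0^3 4 dx = 12.
  Sum: 8748 + 6561/2 + 28431/7 + 1701 + 243 + 162 − 72 − 36 + 12 = 253401/14.
  ∫_0^3 u'(x)^2 dx = ∫_0^3 (64*x^6 + 48*x^5 + 105*x^4 + 68*x^3 + 48*x^2 + 24*x + 4) dx. Term by term:
    ∫_0^3 64*x^6 dx = 139968/7;  ∫_0^3 48*x^5 dx = 5832;  ∫_0^3 105*x^4 dx = 5103;
    ∫_0^3 68*x^3 dx = 1377;  ∫_0^3 48*x^2 dx = 432;  ∫_0^3 24*x dx = 108;
    ∫_0^3 4 dx = 12.
  Sum: 139968/7 + 5832 + 5103 + 1377 + 432 + 108 + 12 = 230016/7.
Adding: ||u||_{H^1}^2 = 253401/14 + 230016/7 = 101919/2.


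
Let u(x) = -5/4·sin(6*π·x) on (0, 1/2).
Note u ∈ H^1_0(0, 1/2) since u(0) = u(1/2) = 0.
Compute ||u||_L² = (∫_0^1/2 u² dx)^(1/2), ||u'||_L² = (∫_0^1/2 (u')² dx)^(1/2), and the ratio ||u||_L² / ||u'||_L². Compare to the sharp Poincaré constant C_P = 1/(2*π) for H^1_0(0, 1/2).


||u||_L² / ||u'||_L² = 1/(6*π) < C_P = 1/(2*π).

u(x) = -5/4·sin(6*π·x), so u'(x) = -15*π*cos(6*π*x)/2.
Writing u(x) = A·sin(kπx/L) with A = -5/4 and k = 3, use ∫_0^L sin²(kπx/L) dx = L/2 and ∫_0^L cos²(kπx/L) dx = L/2.
u² = 25/16·sin²(6*π·x) and (u')² = 225*π^2/4·cos²(6*π·x), and each of sin², cos² integrates to L/2 = 1/4 over (0, 1/2).
∫_0^1/2 u² dx = 25/64, so ||u||_L² = 5/8.
∫_0^1/2 (u')² dx = 225*π^2/16, so ||u'||_L² = 15*π/4.
Ratio ||u||_L² / ||u'||_L² = 1/(6*π).
Sharp Poincaré constant on H^1_0(0, 1/2) is C_P = L/π = 1/(2*π), achieved by sin(2*π·x).
This is the k = 3 harmonic; the ratio L/(kπ) is strictly less than C_P = L/π, consistent with the sharp inequality ||u||_L² ≤ C_P ||u'||_L².


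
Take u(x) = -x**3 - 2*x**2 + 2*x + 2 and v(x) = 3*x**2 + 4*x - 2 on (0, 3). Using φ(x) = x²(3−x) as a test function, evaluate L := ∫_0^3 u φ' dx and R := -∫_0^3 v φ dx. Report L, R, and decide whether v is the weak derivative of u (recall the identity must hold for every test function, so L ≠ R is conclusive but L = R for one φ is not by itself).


LHS = 108, RHS = -108. No, v is not the weak derivative of u.

u(x) = -x**3 - 2*x**2 + 2*x + 2, classical derivative u'(x) = -3*x**2 - 4*x + 2.
φ(x) = x²(3−x), so φ'(x) = 3*x*(2 - x).
Note φ(0) = φ(3) = 0, so the boundary term u·φ vanishes.
LHS = ∫_0^3 u(x) φ'(x) dx = ∫_0^3 (3*x^5 - 18*x^3 + 6*x^2 + 12*x) dx. Term by term:
  ∫_0^3 3*x^5 dx = 729/2;  ∫_0^3 -18*x^3 dx = -729/2;  ∫_0^3 6*x^2 dx = 54;
  ∫_0^3 12*x dx = 54.
Sum: 729/2 − 729/2 + 54 + 54 = 108.
So LHS = 108.
∫_0^3 v(x) φ(x) dx = ∫_0^3 (-3*x^5 + 5*x^4 + 14*x^3 - 6*x^2) dx. Term by term:
  ∫_0^3 -3*x^5 dx = -729/2;  ∫_0^3 5*x^4 dx = 243;  ∫_0^3 14*x^3 dx = 567/2;
  ∫_0^3 -6*x^2 dx = -54.
Sum: -729/2 + 243 + 567/2 − 54 = 108.
So RHS = -∫_0^3 v(x) φ(x) dx = -108.
LHS − RHS = 216 ≠ 0, so the identity fails.
(For a valid weak derivative the identity must hold for EVERY test function, in particular this one. The failure shows v is NOT the weak derivative of u.)
Correct weak derivative would be u'(x) = -3*x**2 - 4*x + 2.


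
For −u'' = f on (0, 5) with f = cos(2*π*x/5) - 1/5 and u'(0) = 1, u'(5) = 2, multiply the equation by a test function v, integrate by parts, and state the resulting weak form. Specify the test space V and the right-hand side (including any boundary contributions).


V = H^1(0, 5) (v unrestricted at boundary; u is determined up to an additive constant); weak form: ∫_0^5 u'v' dx = ∫_0^5 (cos(2*π*x/5) - 1/5) v dx + 2·v(5) − v(0) for all v ∈ V.

Multiply both sides by a test function v and integrate from 0 to 5:
  ∫_0^5 −u''(x) v(x) dx = ∫_0^5 f(x) v(x) dx.
Integrate the LHS by parts once:
  ∫_0^5 −u'' v dx = −[u'(x) v(x)]_0^5 + ∫_0^5 u'(x) v'(x) dx.
Thus ∫_0^5 u'(x) v'(x) dx = ∫_0^5 f(x) v(x) dx + [u'(x) v(x)]_0^5.
Choose V so that boundary terms are either known or forced to vanish.
u has inhomogeneous Neumann u'(0) = 1, u'(5) = 2. [u' v]_0^5 = (2)·v(5) − (1)·v(0) = 2·v(5) − v(0). Take V = H^1(0, 5); boundary term becomes part of RHS.
Weak formulation: find u (satisfying any essential BC) such that ∫_0^5 u'(x) v'(x) dx = ∫_0^5 f v dx + 2·v(5) − v(0) for all v ∈ V (Neumann data are natural BCs: they enter the RHS as boundary terms).
Substituting f(x) = cos(2*π*x/5) - 1/5, the right-hand side is ∫_0^5 (cos(2*π*x/5) - 1/5) v dx + 2·v(5) − v(0).
Compatibility check (pure Neumann): taking v ≡ 1 ∈ V gives 0 = ∫_0^5 f dx + (2) − (1), i.e. ∫_0^5 f dx must equal u'(0) − u'(5) = -1. Indeed ∫_0^5 (cos(2*π*x/5) - 1/5) dx = -1, so the data are compatible. The solution is then unique only up to an additive constant (fix it e.g. by requiring ∫_0^5 u dx = 0).


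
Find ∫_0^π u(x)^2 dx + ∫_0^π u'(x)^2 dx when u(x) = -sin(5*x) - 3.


||u||_{H^1(0,π)}^2 = 12/5 + 22*π

u'(x) = -5*cos(5*x).
Expand u² and (u')² and integrate term by term on (0, π), using: for integers n ≥ 1, ∫_0^π sin²(nx) dx = ∫_0^π cos²(nx) dx = π/2; for n ≠ n', ∫_0^π sin(nx)sin(n'x) dx = ∫_0^π cos(nx)cos(n'x) dx = 0; and by product-to-sum, ∫_0^π sin(nx)cos(n'x) dx = ½∫_0^π [sin((n+n')x) + sin((n−n')x)] dx, which is 0 when n+n' is even and 2n/(n²−n'²) when n+n' is odd (it need not vanish on (0, π)). For the constant mode: ∫_0^π 1 dx = π, ∫_0^π cos(nx) dx = 0, ∫_0^π sin(nx) dx = (1−(−1)^n)/n.
  u² squared terms: (-3)²·∫1 dx = 9·π = 9*π;  (-1)²·∫sin(5x)² dx = 1·π/2 = π/2.
  u² cross terms: 2·(-3)·(-1)·∫1·sin(5x) dx = 6·(2/5) = 12/5.
  So ∫_0^π u² dx = 9*π + π/2 + 12/5 = 12/5 + 19*π/2.
  (u')² squared terms: (-5)²·∫cos(5x)² dx = 25·π/2 = 25*π/2.
  So ∫_0^π (u')² dx = 25*π/2.
||u||_{H^1}^2 = (12/5 + 19*π/2) + (25*π/2) = 12/5 + 22*π.


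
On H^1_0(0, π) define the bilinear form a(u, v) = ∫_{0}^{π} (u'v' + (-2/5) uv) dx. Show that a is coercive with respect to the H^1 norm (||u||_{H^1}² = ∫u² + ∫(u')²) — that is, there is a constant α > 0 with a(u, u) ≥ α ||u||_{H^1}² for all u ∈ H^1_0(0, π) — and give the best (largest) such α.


α = 3/10

Coercivity of a(·,·) on H^1_0(0, π) means a(u, u) ≥ α ||u||_{H^1}² for every u ∈ H^1_0.
The interval has length L = π, and Poincaré/coercivity depend only on L. Here a(u, u) = ∫(u')² + (-2/5)·∫u².
Here c = -2/5 < 0 with |c| < (π/L)² = 1, so coercivity still holds. The condition a(u,u) ≥ α||u||_{H^1}² reads (1−α)∫(u')² ≥ (α−c)∫u². Any admissible α is ≤ 1 (rapidly oscillating u have ∫u²/∫(u')² → 0), and α = 1 would force 0 ≥ (1−c)∫u², impossible since c < 1; so 1−α > 0. By the sharp Poincaré inequality on H^1_0 of an interval of length L, ∫(u')² ≥ (π/L)²∫u² with equality for the first sine mode sin(π(x−x₀)/L) (x₀ the left endpoint), so the inequality holds for all u iff (1−α)(π/L)² ≥ α − c, i.e. α ≤ ((π/L)² + c)/((π/L)² + 1) = (1 + c(L/π)²)/(1 + (L/π)²). (Direct route, valid since c ≤ 0: Poincaré gives c∫u² ≥ c(L/π)²∫(u')², so a(u,u) ≥ (1 + c(L/π)²)∫(u')², while ||u||_{H^1}² ≤ (1 + (L/π)²)∫(u')²; dividing yields the same α.) With (π/L)² = 1 and c = -2/5, the largest admissible constant is α = ((π/L)² + c)/((π/L)² + 1).
Simplifying, α = 3/10.


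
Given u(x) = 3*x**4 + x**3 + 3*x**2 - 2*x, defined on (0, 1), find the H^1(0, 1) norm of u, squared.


||u||_{H^1}^2 = 26447/420

The H^1 norm (squared) on an interval (0, L) is
  ||u||_{H^1}^2 = ∫_0^L u(x)^2 dx + ∫_0^L u'(x)^2 dx.
Compute u'(x) = 12*x**3 + 3*x**2 + 6*x - 2.
Then u(x)^2 = 9*x**8 + 6*x**7 + 19*x**6 - 6*x**5 + 5*x**4 - 12*x**3 + 4*x**2 and u'(x)^2 = 144*x**6 + 72*x**5 + 153*x**4 - 12*x**3 + 24*x**2 - 24*x + 4.
Integrate each monomial from 0 to 1 using ∫_0^1 c·x^n dx = c·1^(n+1)/(n+1):
  ∫_0^1 u(x)^2 dx = ∫_0^1 (9*x^8 + 6*x^7 + 19*x^6 - 6*x^5 + 5*x^4 - 12*x^3 + 4*x^2) dx. Term by term:
    ∫_0^1 9*x^8 dx = 1;  ∫_0^1 6*x^7 dx = 3/4;  ∫_0^1 19*x^6 dx = 19/7;
    ∫_0^1 -6*x^5 dx = -1;  ∫_0^1 5*x^4 dx = 1;  ∫_0^1 -12*x^3 dx = -3;
    ∫_0^1 4*x^2 dx = 4/3.
  Sum: 1 + 3/4 + 19/7 − 1 + 1 − 3 + 4/3 = 235/84.
  ∫_0^1 u'(x)^2 dx = ∫_0^1 (144*x^6 + 72*x^5 + 153*x^4 - 12*x^3 + 24*x^2 - 24*x + 4) dx. Term by term:
    ∫_0^1 144*x^6 dx = 144/7;  ∫_0^1 72*x^5 dx = 12;  ∫_0^1 153*x^4 dx = 153/5;
    ∫_0^1 -12*x^3 dx = -3;  ∫_0^1 24*x^2 dx = 8;  ∫_0^1 -24*x dx = -12;
    ∫_0^1 4 dx = 4.
  Sum: 144/7 + 12 + 153/5 − 3 + 8 − 12 + 4 = 2106/35.
Adding: ||u||_{H^1}^2 = 235/84 + 2106/35 = 26447/420.


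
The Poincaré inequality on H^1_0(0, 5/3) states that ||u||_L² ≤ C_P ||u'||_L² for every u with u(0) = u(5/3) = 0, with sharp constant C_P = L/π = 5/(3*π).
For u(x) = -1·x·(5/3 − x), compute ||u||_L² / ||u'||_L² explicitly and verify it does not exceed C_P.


||u||_L² / ||u'||_L² = sqrt(10)/6 < C_P = 5/(3*π).

u(x) = -1·x·(5/3 − x), so u'(x) = 2*x - 5/3.
u(x) = -1·x·(5/3 − x) vanishes at x = 0 and x = 5/3, so u ∈ H^1_0(0, 5/3). Differentiate via the product rule and integrate the resulting polynomials term by term.
  ∫_0^5/3 u² dx = ∫_0^5/3 (x^4 - 10*x^3/3 + 25*x^2/9) dx. Term by term:
    ∫_0^5/3 x^4 dx = 625/243;  ∫_0^5/3 -10*x^3/3 dx = -3125/486;  ∫_0^5/3 25*x^2/9 dx = 3125/729.
  Sum: 625/243 − 3125/486 + 3125/729 = 625/1458.
  ∫_0^5/3 (u')² dx = ∫_0^5/3 (4*x^2 - 20*x/3 + 25/9) dx. Term by term:
    ∫_0^5/3 4*x^2 dx = 500/81;  ∫_0^5/3 -20*x/3 dx = -250/27;  ∫_0^5/3 25/9 dx = 125/27.
  Sum: 500/81 − 250/27 + 125/27 = 125/81.
∫_0^5/3 u² dx = 625/1458, so ||u||_L² = 25*sqrt(2)/54.
∫_0^5/3 (u')² dx = 125/81, so ||u'||_L² = 5*sqrt(5)/9.
Ratio ||u||_L² / ||u'||_L² = sqrt(10)/6.
Sharp Poincaré constant on H^1_0(0, 5/3) is C_P = L/π = 5/(3*π), achieved by sin(3*π/5·x).
A polynomial bump cannot attain the sharp Poincaré constant (only the first sine eigenfunction does), so the ratio is strictly less than C_P, consistent with ||u||_L² ≤ C_P ||u'||_L².


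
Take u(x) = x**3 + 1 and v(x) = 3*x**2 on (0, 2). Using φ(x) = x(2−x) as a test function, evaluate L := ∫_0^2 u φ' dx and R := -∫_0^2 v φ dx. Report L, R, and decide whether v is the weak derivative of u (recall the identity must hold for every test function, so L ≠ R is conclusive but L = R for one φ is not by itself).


LHS = -24/5, RHS = -24/5. Yes, v = u' weakly.

u(x) = x**3 + 1, classical derivative u'(x) = 3*x**2.
φ(x) = x(2−x), so φ'(x) = 2 - 2*x.
Note φ(0) = φ(2) = 0, so the boundary term u·φ vanishes.
LHS = ∫_0^2 u(x) φ'(x) dx = ∫_0^2 (-2*x^4 + 2*x^3 - 2*x + 2) dx. Term by term:
  ∫_0^2 -2*x^4 dx = -64/5;  ∫_0^2 2*x^3 dx = 8;  ∫_0^2 -2*x dx = -4;
  ∫_0^2 2 dx = 4.
Sum: -64/5 + 8 − 4 + 4 = -24/5.
So LHS = -24/5.
∫_0^2 v(x) φ(x) dx = ∫_0^2 (-3*x^4 + 6*x^3) dx. Term by term:
  ∫_0^2 -3*x^4 dx = -96/5;  ∫_0^2 6*x^3 dx = 24.
Sum: -96/5 + 24 = 24/5.
So RHS = -∫_0^2 v(x) φ(x) dx = -24/5.
LHS = RHS, so the identity holds for this test φ.
Moreover u is smooth here and v(x) = u'(x) = 3*x**2 pointwise, so the identity holds for every test function. Hence v is the weak derivative of u.


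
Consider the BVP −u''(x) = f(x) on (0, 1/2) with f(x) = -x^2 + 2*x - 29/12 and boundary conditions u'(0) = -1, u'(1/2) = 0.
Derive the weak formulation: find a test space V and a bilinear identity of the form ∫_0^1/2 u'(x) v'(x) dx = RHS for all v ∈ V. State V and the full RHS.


V = H^1(0, 1/2) (v unrestricted at boundary; u is determined up to an additive constant); weak form: ∫_0^1/2 u'v' dx = ∫_0^1/2 (-x^2 + 2*x - 29/12) v dx + v(0) for all v ∈ V.

Multiply both sides by a test function v and integrate from 0 to 1/2:
  ∫_0^1/2 −u''(x) v(x) dx = ∫_0^1/2 f(x) v(x) dx.
Integrate the LHS by parts once:
  ∫_0^1/2 −u'' v dx = −[u'(x) v(x)]_0^1/2 + ∫_0^1/2 u'(x) v'(x) dx.
Thus ∫_0^1/2 u'(x) v'(x) dx = ∫_0^1/2 f(x) v(x) dx + [u'(x) v(x)]_0^1/2.
Choose V so that boundary terms are either known or forced to vanish.
u has inhomogeneous Neumann u'(0) = -1, u'(1/2) = 0. [u' v]_0^1/2 = (0)·v(1/2) − (-1)·v(0) = v(0). Take V = H^1(0, 1/2); boundary term becomes part of RHS.
Weak formulation: find u (satisfying any essential BC) such that ∫_0^1/2 u'(x) v'(x) dx = ∫_0^1/2 f v dx + v(0) for all v ∈ V (Neumann data are natural BCs: they enter the RHS as boundary terms).
Substituting f(x) = -x^2 + 2*x - 29/12, the right-hand side is ∫_0^1/2 (-x^2 + 2*x - 29/12) v dx + v(0).
Compatibility check (pure Neumann): taking v ≡ 1 ∈ V gives 0 = ∫_0^1/2 f dx + (0) − (-1), i.e. ∫_0^1/2 f dx must equal u'(0) − u'(1/2) = -1. Indeed ∫_0^1/2 (-x^2 + 2*x - 29/12) dx = -1, so the data are compatible. The solution is then unique only up to an additive constant (fix it e.g. by requiring ∫_0^1/2 u dx = 0).


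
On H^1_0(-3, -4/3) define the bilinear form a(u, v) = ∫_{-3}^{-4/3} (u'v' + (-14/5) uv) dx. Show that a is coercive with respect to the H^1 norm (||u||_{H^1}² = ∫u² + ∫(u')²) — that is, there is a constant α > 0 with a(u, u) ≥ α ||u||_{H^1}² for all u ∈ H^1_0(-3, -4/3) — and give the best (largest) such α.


α = (-70 + 9*π^2)/(25 + 9*π^2)

Coercivity of a(·,·) on H^1_0(-3, -4/3) means a(u, u) ≥ α ||u||_{H^1}² for every u ∈ H^1_0.
The interval has length L = 5/3, and Poincaré/coercivity depend only on L. Here a(u, u) = ∫(u')² + (-14/5)·∫u².
Here c = -14/5 < 0 with |c| < (π/L)² = 9*π^2/25, so coercivity still holds. The condition a(u,u) ≥ α||u||_{H^1}² reads (1−α)∫(u')² ≥ (α−c)∫u². Any admissible α is ≤ 1 (rapidly oscillating u have ∫u²/∫(u')² → 0), and α = 1 would force 0 ≥ (1−c)∫u², impossible since c < 1; so 1−α > 0. By the sharp Poincaré inequality on H^1_0 of an interval of length L, ∫(u')² ≥ (π/L)²∫u² with equality for the first sine mode sin(π(x−x₀)/L) (x₀ the left endpoint), so the inequality holds for all u iff (1−α)(π/L)² ≥ α − c, i.e. α ≤ ((π/L)² + c)/((π/L)² + 1) = (1 + c(L/π)²)/(1 + (L/π)²). (Direct route, valid since c ≤ 0: Poincaré gives c∫u² ≥ c(L/π)²∫(u')², so a(u,u) ≥ (1 + c(L/π)²)∫(u')², while ||u||_{H^1}² ≤ (1 + (L/π)²)∫(u')²; dividing yields the same α.) With (π/L)² = 9*π^2/25 and c = -14/5, the largest admissible constant is α = ((π/L)² + c)/((π/L)² + 1).
Simplifying, α = (-70 + 9*π^2)/(25 + 9*π^2).


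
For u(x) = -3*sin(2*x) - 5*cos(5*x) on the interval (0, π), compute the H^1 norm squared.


||u||_{H^1(0,π)}^2 = -1040/7 + 695*π/2

u'(x) = 25*sin(5*x) - 6*cos(2*x).
Expand u² and (u')² and integrate term by term on (0, π), using: for integers n ≥ 1, ∫_0^π sin²(nx) dx = ∫_0^π cos²(nx) dx = π/2; for n ≠ n', ∫_0^π sin(nx)sin(n'x) dx = ∫_0^π cos(nx)cos(n'x) dx = 0; and by product-to-sum, ∫_0^π sin(nx)cos(n'x) dx = ½∫_0^π [sin((n+n')x) + sin((n−n')x)] dx, which is 0 when n+n' is even and 2n/(n²−n'²) when n+n' is odd (it need not vanish on (0, π)).
  u² squared terms: (-5)²·∫cos(5x)² dx = 25·π/2 = 25*π/2;  (-3)²·∫sin(2x)² dx = 9·π/2 = 9*π/2.
  u² cross terms: 2·(-5)·(-3)·∫cos(5x)·sin(2x) dx = 30·(-4/21) = -40/7.
  So ∫_0^π u² dx = 25*π/2 + 9*π/2 − 40/7 = -40/7 + 17*π.
  (u')² squared terms: (-6)²·∫cos(2x)² dx = 36·π/2 = 18*π;  (25)²·∫sin(5x)² dx = 625·π/2 = 625*π/2.
  (u')² cross terms: 2·(-6)·(25)·∫cos(2x)·sin(5x) dx = -300·(10/21) = -1000/7.
  So ∫_0^π (u')² dx = 18*π + 625*π/2 − 1000/7 = -1000/7 + 661*π/2.
||u||_{H^1}^2 = (-40/7 + 17*π) + (-1000/7 + 661*π/2) = -1040/7 + 695*π/2.


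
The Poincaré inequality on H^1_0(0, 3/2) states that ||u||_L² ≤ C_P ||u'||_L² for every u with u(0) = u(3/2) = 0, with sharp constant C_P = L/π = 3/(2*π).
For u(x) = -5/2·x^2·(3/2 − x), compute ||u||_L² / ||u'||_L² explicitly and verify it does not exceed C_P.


||u||_L² / ||u'||_L² = 3*sqrt(14)/28 < C_P = 3/(2*π).

u(x) = -5/2·x^2·(3/2 − x), so u'(x) = 15*x*(x - 1)/2.
u(x) = -5/2·x^2·(3/2 − x) vanishes at x = 0 and x = 3/2, so u ∈ H^1_0(0, 3/2). Differentiate via the product rule and integrate the resulting polynomials term by term.
  ∫_0^3/2 u² dx = ∫_0^3/2 (25*x^6/4 - 75*x^5/4 + 225*x^4/16) dx. Term by term:
    ∫_0^3/2 25*x^6/4 dx = 54675/3584;  ∫_0^3/2 -75*x^5/4 dx = -18225/512;  ∫_0^3/2 225*x^4/16 dx = 10935/512.
  Sum: 54675/3584 − 18225/512 + 10935/512 = 3645/3584.
  ∫_0^3/2 (u')² dx = ∫_0^3/2 (225*x^4/4 - 225*x^3/2 + 225*x^2/4) dx. Term by term:
    ∫_0^3/2 225*x^4/4 dx = 10935/128;  ∫_0^3/2 -225*x^3/2 dx = -18225/128;  ∫_0^3/2 225*x^2/4 dx = 2025/32.
  Sum: 10935/128 − 18225/128 + 2025/32 = 405/64.
∫_0^3/2 u² dx = 3645/3584, so ||u||_L² = 27*sqrt(70)/224.
∫_0^3/2 (u')² dx = 405/64, so ||u'||_L² = 9*sqrt(5)/8.
Ratio ||u||_L² / ||u'||_L² = 3*sqrt(14)/28.
Sharp Poincaré constant on H^1_0(0, 3/2) is C_P = L/π = 3/(2*π), achieved by sin(2*π/3·x).
A polynomial bump cannot attain the sharp Poincaré constant (only the first sine eigenfunction does), so the ratio is strictly less than C_P, consistent with ||u||_L² ≤ C_P ||u'||_L².


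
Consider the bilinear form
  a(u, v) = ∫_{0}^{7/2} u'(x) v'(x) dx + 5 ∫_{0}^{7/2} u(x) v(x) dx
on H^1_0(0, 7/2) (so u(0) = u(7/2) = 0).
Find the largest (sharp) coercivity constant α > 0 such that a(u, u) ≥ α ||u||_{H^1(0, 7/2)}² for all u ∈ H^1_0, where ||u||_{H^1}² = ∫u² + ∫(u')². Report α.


α = 1

Coercivity of a(·,·) on H^1_0(0, 7/2) means a(u, u) ≥ α ||u||_{H^1}² for every u ∈ H^1_0.
The interval has length L = 7/2, and Poincaré/coercivity depend only on L. Here a(u, u) = ∫(u')² + (5)·∫u².
Here c = 5 ≥ 1, so a(u,u) = ∫(u')² + c∫u² ≥ ∫(u')² + ∫u² = ||u||_{H^1}², i.e. α = 1 works. No larger α is possible: a(u,u) ≥ α||u||_{H^1}² means (1−α)∫(u')² ≥ (α−c)∫u², and for the modes u_n = sin(nπ(x−x₀)/L) (x₀ the left endpoint) one has ∫u_n²/∫(u_n')² = (L/(nπ))² → 0, so a(u_n,u_n)/||u_n||_{H^1}² → 1. Hence the optimal constant is α = 1.
Therefore α = 1.


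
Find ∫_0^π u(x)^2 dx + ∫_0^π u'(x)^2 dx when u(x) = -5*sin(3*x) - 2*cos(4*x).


||u||_{H^1(0,π)}^2 = -2040/7 + 159*π

u'(x) = 8*sin(4*x) - 15*cos(3*x).
Expand u² and (u')² and integrate term by term on (0, π), using: for integers n ≥ 1, ∫_0^π sin²(nx) dx = ∫_0^π cos²(nx) dx = π/2; for n ≠ n', ∫_0^π sin(nx)sin(n'x) dx = ∫_0^π cos(nx)cos(n'x) dx = 0; and by product-to-sum, ∫_0^π sin(nx)cos(n'x) dx = ½∫_0^π [sin((n+n')x) + sin((n−n')x)] dx, which is 0 when n+n' is even and 2n/(n²−n'²) when n+n' is odd (it need not vanish on (0, π)).
  u² squared terms: (-5)²·∫sin(3x)² dx = 25·π/2 = 25*π/2;  (-2)²·∫cos(4x)² dx = 4·π/2 = 2*π.
  u² cross terms: 2·(-5)·(-2)·∫sin(3x)·cos(4x) dx = 20·(-6/7) = -120/7.
  So ∫_0^π u² dx = 25*π/2 + 2*π − 120/7 = -120/7 + 29*π/2.
  (u')² squared terms: (-15)²·∫cos(3x)² dx = 225·π/2 = 225*π/2;  (8)²·∫sin(4x)² dx = 64·π/2 = 32*π.
  (u')² cross terms: 2·(-15)·(8)·∫cos(3x)·sin(4x) dx = -240·(8/7) = -1920/7.
  So ∫_0^π (u')² dx = 225*π/2 + 32*π − 1920/7 = -1920/7 + 289*π/2.
||u||_{H^1}^2 = (-120/7 + 29*π/2) + (-1920/7 + 289*π/2) = -2040/7 + 159*π.


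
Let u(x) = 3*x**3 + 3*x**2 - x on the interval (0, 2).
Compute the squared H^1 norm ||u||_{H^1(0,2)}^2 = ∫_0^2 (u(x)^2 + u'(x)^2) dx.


||u||_{H^1}^2 = 139738/105

The H^1 norm (squared) on an interval (0, L) is
  ||u||_{H^1}^2 = ∫_0^L u(x)^2 dx + ∫_0^L u'(x)^2 dx.
Compute u'(x) = 9*x**2 + 6*x - 1.
Then u(x)^2 = 9*x**6 + 18*x**5 + 3*x**4 - 6*x**3 + x**2 and u'(x)^2 = 81*x**4 + 108*x**3 + 18*x**2 - 12*x + 1.
Integrate each monomial from 0 to 2 using ∫_0^2 c·x^n dx = c·2^(n+1)/(n+1):
  ∫_0^2 u(x)^2 dx = ∫_0^2 (9*x^6 + 18*x^5 + 3*x^4 - 6*x^3 + x^2) dx. Term by term:
    ∫_0^2 9*x^6 dx = 1152/7;  ∫_0^2 18*x^5 dx = 192;  ∫_0^2 3*x^4 dx = 96/5;
    ∫_0^2 -6*x^3 dx = -24;  ∫_0^2 x^2 dx = 8/3.
  Sum: 1152/7 + 192 + 96/5 − 24 + 8/3 = 37216/105.
  ∫_0^2 u'(x)^2 dx = ∫_0^2 (81*x^4 + 108*x^3 + 18*x^2 - 12*x + 1) dx. Term by term:
    ∫_0^2 81*x^4 dx = 2592/5;  ∫_0^2 108*x^3 dx = 432;  ∫_0^2 18*x^2 dx = 48;
    ∫_0^2 -12*x dx = -24;  ∫_0^2 1 dx = 2.
  Sum: 2592/5 + 432 + 48 − 24 + 2 = 4882/5.
Adding: ||u||_{H^1}^2 = 37216/105 + 4882/5 = 139738/105.


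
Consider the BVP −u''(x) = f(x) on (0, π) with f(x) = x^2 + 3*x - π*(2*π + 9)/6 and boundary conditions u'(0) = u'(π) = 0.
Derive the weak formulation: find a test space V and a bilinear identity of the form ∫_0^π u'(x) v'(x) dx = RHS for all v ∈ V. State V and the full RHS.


V = H^1(0, π) (no boundary constraint on v; u is determined up to an additive constant); weak form: ∫_0^π u'v' dx = ∫_0^π (x^2 + 3*x - π*(2*π + 9)/6) v dx for all v ∈ V.

Multiply both sides by a test function v and integrate from 0 to π:
  ∫_0^π −u''(x) v(x) dx = ∫_0^π f(x) v(x) dx.
Integrate the LHS by parts once:
  ∫_0^π −u'' v dx = −[u'(x) v(x)]_0^π + ∫_0^π u'(x) v'(x) dx.
Thus ∫_0^π u'(x) v'(x) dx = ∫_0^π f(x) v(x) dx + [u'(x) v(x)]_0^π.
Choose V so that boundary terms are either known or forced to vanish.
u has homogeneous Neumann: u'(0) = u'(π) = 0. So [u' v]_0^π = 0·v(π) − 0·v(0) = 0 for any v; take V = H^1(0, π).
Weak formulation: find u (satisfying any essential BC) such that ∫_0^π u'(x) v'(x) dx = ∫_0^π f v dx for all v ∈ V (homogeneous Neumann, so boundary terms vanish).
Substituting f(x) = x^2 + 3*x - π*(2*π + 9)/6, the right-hand side is ∫_0^π (x^2 + 3*x - π*(2*π + 9)/6) v dx.
Compatibility check (pure Neumann): taking v ≡ 1 ∈ V gives 0 = ∫_0^π f dx + (0) − (0), i.e. ∫_0^π f dx must equal u'(0) − u'(π) = 0. Indeed ∫_0^π (x^2 + 3*x - π*(2*π + 9)/6) dx = 0, so the data are compatible. The solution is then unique only up to an additive constant (fix it e.g. by requiring ∫_0^π u dx = 0).


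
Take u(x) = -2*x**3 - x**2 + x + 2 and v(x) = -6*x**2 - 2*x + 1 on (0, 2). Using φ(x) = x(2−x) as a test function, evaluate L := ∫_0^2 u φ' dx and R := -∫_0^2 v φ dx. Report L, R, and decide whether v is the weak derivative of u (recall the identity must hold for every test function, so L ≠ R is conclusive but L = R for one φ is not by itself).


LHS = 164/15, RHS = 164/15. Yes, v = u' weakly.

u(x) = -2*x**3 - x**2 + x + 2, classical derivative u'(x) = -6*x**2 - 2*x + 1.
φ(x) = x(2−x), so φ'(x) = 2 - 2*x.
Note φ(0) = φ(2) = 0, so the boundary term u·φ vanishes.
LHS = ∫_0^2 u(x) φ'(x) dx = ∫_0^2 (4*x^4 - 2*x^3 - 4*x^2 - 2*x + 4) dx. Term by term:
  ∫_0^2 4*x^4 dx = 128/5;  ∫_0^2 -2*x^3 dx = -8;  ∫_0^2 -4*x^2 dx = -32/3;
  ∫_0^2 -2*x dx = -4;  ∫_0^2 4 dx = 8.
Sum: 128/5 − 8 − 32/3 − 4 + 8 = 164/15.
So LHS = 164/15.
∫_0^2 v(x) φ(x) dx = ∫_0^2 (6*x^4 - 10*x^3 - 5*x^2 + 2*x) dx. Term by term:
  ∫_0^2 6*x^4 dx = 192/5;  ∫_0^2 -10*x^3 dx = -40;  ∫_0^2 -5*x^2 dx = -40/3;
  ∫_0^2 2*x dx = 4.
Sum: 192/5 − 40 − 40/3 + 4 = -164/15.
So RHS = -∫_0^2 v(x) φ(x) dx = 164/15.
LHS = RHS, so the identity holds for this test φ.
Moreover u is smooth here and v(x) = u'(x) = -6*x**2 - 2*x + 1 pointwise, so the identity holds for every test function. Hence v is the weak derivative of u.


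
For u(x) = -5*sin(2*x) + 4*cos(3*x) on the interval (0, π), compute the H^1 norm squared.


||u||_{H^1(0,π)}^2 = 320 + 285*π/2

u'(x) = -12*sin(3*x) - 10*cos(2*x).
Expand u² and (u')² and integrate term by term on (0, π), using: for integers n ≥ 1, ∫_0^π sin²(nx) dx = ∫_0^π cos²(nx) dx = π/2; for n ≠ n', ∫_0^π sin(nx)sin(n'x) dx = ∫_0^π cos(nx)cos(n'x) dx = 0; and by product-to-sum, ∫_0^π sin(nx)cos(n'x) dx = ½∫_0^π [sin((n+n')x) + sin((n−n')x)] dx, which is 0 when n+n' is even and 2n/(n²−n'²) when n+n' is odd (it need not vanish on (0, π)).
  u² squared terms: (-5)²·∫sin(2x)² dx = 25·π/2 = 25*π/2;  (4)²·∫cos(3x)² dx = 16·π/2 = 8*π.
  u² cross terms: 2·(-5)·(4)·∫sin(2x)·cos(3x) dx = -40·(-4/5) = 32.
  So ∫_0^π u² dx = 25*π/2 + 8*π + 32 = 32 + 41*π/2.
  (u')² squared terms: (-12)²·∫sin(3x)² dx = 144·π/2 = 72*π;  (-10)²·∫cos(2x)² dx = 100·π/2 = 50*π.
  (u')² cross terms: 2·(-12)·(-10)·∫sin(3x)·cos(2x) dx = 240·(6/5) = 288.
  So ∫_0^π (u')² dx = 72*π + 50*π + 288 = 288 + 122*π.
||u||_{H^1}^2 = (32 + 41*π/2) + (288 + 122*π) = 320 + 285*π/2.


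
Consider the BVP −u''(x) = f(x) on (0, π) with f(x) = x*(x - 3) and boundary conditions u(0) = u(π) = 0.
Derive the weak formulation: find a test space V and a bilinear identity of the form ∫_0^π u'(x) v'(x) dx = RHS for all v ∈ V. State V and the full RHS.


V = H^1_0(0, π) (so v(0) = v(π) = 0); weak form: ∫_0^π u'v' dx = ∫_0^π (x*(x - 3)) v dx for all v ∈ V.

Multiply both sides by a test function v and integrate from 0 to π:
  ∫_0^π −u''(x) v(x) dx = ∫_0^π f(x) v(x) dx.
Integrate the LHS by parts once:
  ∫_0^π −u'' v dx = −[u'(x) v(x)]_0^π + ∫_0^π u'(x) v'(x) dx.
Thus ∫_0^π u'(x) v'(x) dx = ∫_0^π f(x) v(x) dx + [u'(x) v(x)]_0^π.
Choose V so that boundary terms are either known or forced to vanish.
u is Dirichlet: u(0) = u(π) = 0. Let V = H^1_0(0, π); then v(0) = v(π) = 0, and [u' v]_0^π = 0.
Weak formulation: find u (satisfying any essential BC) such that ∫_0^π u'(x) v'(x) dx = ∫_0^π f v dx for all v ∈ V.
Substituting f(x) = x*(x - 3), the right-hand side is ∫_0^π (x*(x - 3)) v dx.


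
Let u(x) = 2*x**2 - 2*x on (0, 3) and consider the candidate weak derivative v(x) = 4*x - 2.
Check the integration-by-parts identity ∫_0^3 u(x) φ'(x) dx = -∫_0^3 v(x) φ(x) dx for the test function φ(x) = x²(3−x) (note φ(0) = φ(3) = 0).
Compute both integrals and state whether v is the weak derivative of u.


LHS = -351/10, RHS = -351/10. Yes, v = u' weakly.

u(x) = 2*x**2 - 2*x, classical derivative u'(x) = 4*x - 2.
φ(x) = x²(3−x), so φ'(x) = 3*x*(2 - x).
Note φ(0) = φ(3) = 0, so the boundary term u·φ vanishes.
LHS = ∫_0^3 u(x) φ'(x) dx = ∫_0^3 (-6*x^4 + 18*x^3 - 12*x^2) dx. Term by term:
  ∫_0^3 -6*x^4 dx = -1458/5;  ∫_0^3 18*x^3 dx = 729/2;  ∫_0^3 -12*x^2 dx = -108.
Sum: -1458/5 + 729/2 − 108 = -351/10.
So LHS = -351/10.
∫_0^3 v(x) φ(x) dx = ∫_0^3 (-4*x^4 + 14*x^3 - 6*x^2) dx. Term by term:
  ∫_0^3 -4*x^4 dx = -972/5;  ∫_0^3 14*x^3 dx = 567/2;  ∫_0^3 -6*x^2 dx = -54.
Sum: -972/5 + 567/2 − 54 = 351/10.
So RHS = -∫_0^3 v(x) φ(x) dx = -351/10.
LHS = RHS, so the identity holds for this test φ.
Moreover u is smooth here and v(x) = u'(x) = 4*x - 2 pointwise, so the identity holds for every test function. Hence v is the weak derivative of u.


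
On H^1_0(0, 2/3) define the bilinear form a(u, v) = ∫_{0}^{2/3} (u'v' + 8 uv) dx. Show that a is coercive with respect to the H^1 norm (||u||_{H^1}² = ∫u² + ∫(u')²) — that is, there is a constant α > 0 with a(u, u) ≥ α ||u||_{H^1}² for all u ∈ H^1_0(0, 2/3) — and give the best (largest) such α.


α = 1

Coercivity of a(·,·) on H^1_0(0, 2/3) means a(u, u) ≥ α ||u||_{H^1}² for every u ∈ H^1_0.
The interval has length L = 2/3, and Poincaré/coercivity depend only on L. Here a(u, u) = ∫(u')² + (8)·∫u².
Here c = 8 ≥ 1, so a(u,u) = ∫(u')² + c∫u² ≥ ∫(u')² + ∫u² = ||u||_{H^1}², i.e. α = 1 works. No larger α is possible: a(u,u) ≥ α||u||_{H^1}² means (1−α)∫(u')² ≥ (α−c)∫u², and for the modes u_n = sin(nπ(x−x₀)/L) (x₀ the left endpoint) one has ∫u_n²/∫(u_n')² = (L/(nπ))² → 0, so a(u_n,u_n)/||u_n||_{H^1}² → 1. Hence the optimal constant is α = 1.
Therefore α = 1.


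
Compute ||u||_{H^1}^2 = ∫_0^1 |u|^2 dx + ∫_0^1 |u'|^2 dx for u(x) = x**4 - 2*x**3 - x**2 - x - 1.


||u||_{H^1}^2 = 5024/315

The H^1 norm (squared) on an interval (0, L) is
  ||u||_{H^1}^2 = ∫_0^L u(x)^2 dx + ∫_0^L u'(x)^2 dx.
Compute u'(x) = 4*x**3 - 6*x**2 - 2*x - 1.
Then u(x)^2 = x**8 - 4*x**7 + 2*x**6 + 2*x**5 + 3*x**4 + 6*x**3 + 3*x**2 + 2*x + 1 and u'(x)^2 = 16*x**6 - 48*x**5 + 20*x**4 + 16*x**3 + 16*x**2 + 4*x + 1.
Integrate each monomial from 0 to 1 using ∫_0^1 c·x^n dx = c·1^(n+1)/(n+1):
  ∫_0^1 u(x)^2 dx = ∫_0^1 (x^8 - 4*x^7 + 2*x^6 + 2*x^5 + 3*x^4 + 6*x^3 + 3*x^2 + 2*x + 1) dx. Term by term:
    ∫_0^1 x^8 dx = 1/9;  ∫_0^1 -4*x^7 dx = -1/2;  ∫_0^1 2*x^6 dx = 2/7;
    ∫_0^1 2*x^5 dx = 1/3;  ∫_0^1 3*x^4 dx = 3/5;  ∫_0^1 6*x^3 dx = 3/2;
    ∫_0^1 3*x^2 dx = 1;  ∫_0^1 2*x dx = 1;  ∫_0^1 1 dx = 1.
  Sum: 1/9 − 1/2 + 2/7 + 1/3 + 3/5 + 3/2 + 1 + 1 + 1 = 1679/315.
  ∫_0^1 u'(x)^2 dx = ∫_0^1 (16*x^6 - 48*x^5 + 20*x^4 + 16*x^3 + 16*x^2 + 4*x + 1) dx. Term by term:
    ∫_0^1 16*x^6 dx = 16/7;  ∫_0^1 -48*x^5 dx = -8;  ∫_0^1 20*x^4 dx = 4;
    ∫_0^1 16*x^3 dx = 4;  ∫_0^1 16*x^2 dx = 16/3;  ∫_0^1 4*x dx = 2;
    ∫_0^1 1 dx = 1.
  Sum: 16/7 − 8 + 4 + 4 + 16/3 + 2 + 1 = 223/21.
Adding: ||u||_{H^1}^2 = 1679/315 + 223/21 = 5024/315.


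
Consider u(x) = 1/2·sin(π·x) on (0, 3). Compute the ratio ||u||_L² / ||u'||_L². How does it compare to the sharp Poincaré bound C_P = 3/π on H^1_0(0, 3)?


||u||_L² / ||u'||_L² = 1/π < C_P = 3/π.

u(x) = 1/2·sin(π·x), so u'(x) = π*cos(π*x)/2.
Writing u(x) = A·sin(kπx/L) with A = 1/2 and k = 3, use ∫_0^L sin²(kπx/L) dx = L/2 and ∫_0^L cos²(kπx/L) dx = L/2.
u² = 1/4·sin²(π·x) and (u')² = π^2/4·cos²(π·x), and each of sin², cos² integrates to L/2 = 3/2 over (0, 3).
∫_0^3 u² dx = 3/8, so ||u||_L² = sqrt(6)/4.
∫_0^3 (u')² dx = 3*π^2/8, so ||u'||_L² = sqrt(6)*π/4.
Ratio ||u||_L² / ||u'||_L² = 1/π.
Sharp Poincaré constant on H^1_0(0, 3) is C_P = L/π = 3/π, achieved by sin(π/3·x).
This is the k = 3 harmonic; the ratio L/(kπ) is strictly less than C_P = L/π, consistent with the sharp inequality ||u||_L² ≤ C_P ||u'||_L².


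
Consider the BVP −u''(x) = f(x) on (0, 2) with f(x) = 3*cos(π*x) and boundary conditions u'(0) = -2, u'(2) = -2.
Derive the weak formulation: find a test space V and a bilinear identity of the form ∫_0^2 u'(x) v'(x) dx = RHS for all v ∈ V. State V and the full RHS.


V = H^1(0, 2) (v unrestricted at boundary; u is determined up to an additive constant); weak form: ∫_0^2 u'v' dx = ∫_0^2 (3*cos(π*x)) v dx − 2·v(2) + 2·v(0) for all v ∈ V.

Multiply both sides by a test function v and integrate from 0 to 2:
  ∫_0^2 −u''(x) v(x) dx = ∫_0^2 f(x) v(x) dx.
Integrate the LHS by parts once:
  ∫_0^2 −u'' v dx = −[u'(x) v(x)]_0^2 + ∫_0^2 u'(x) v'(x) dx.
Thus ∫_0^2 u'(x) v'(x) dx = ∫_0^2 f(x) v(x) dx + [u'(x) v(x)]_0^2.
Choose V so that boundary terms are either known or forced to vanish.
u has inhomogeneous Neumann u'(0) = -2, u'(2) = -2. [u' v]_0^2 = (-2)·v(2) − (-2)·v(0) = − 2·v(2) + 2·v(0). Take V = H^1(0, 2); boundary term becomes part of RHS.
Weak formulation: find u (satisfying any essential BC) such that ∫_0^2 u'(x) v'(x) dx = ∫_0^2 f v dx − 2·v(2) + 2·v(0) for all v ∈ V (Neumann data are natural BCs: they enter the RHS as boundary terms).
Substituting f(x) = 3*cos(π*x), the right-hand side is ∫_0^2 (3*cos(π*x)) v dx − 2·v(2) + 2·v(0).
Compatibility check (pure Neumann): taking v ≡ 1 ∈ V gives 0 = ∫_0^2 f dx + (-2) − (-2), i.e. ∫_0^2 f dx must equal u'(0) − u'(2) = 0. Indeed ∫_0^2 (3*cos(π*x)) dx = 0, so the data are compatible. The solution is then unique only up to an additive constant (fix it e.g. by requiring ∫_0^2 u dx = 0).


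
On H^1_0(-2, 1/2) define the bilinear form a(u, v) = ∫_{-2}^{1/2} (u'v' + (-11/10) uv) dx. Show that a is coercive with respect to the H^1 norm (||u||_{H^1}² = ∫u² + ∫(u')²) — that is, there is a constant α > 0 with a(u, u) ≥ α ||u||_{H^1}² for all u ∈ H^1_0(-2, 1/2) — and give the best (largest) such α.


α = (-55 + 8*π^2)/(2*(25 + 4*π^2))

Coercivity of a(·,·) on H^1_0(-2, 1/2) means a(u, u) ≥ α ||u||_{H^1}² for every u ∈ H^1_0.
The interval has length L = 5/2, and Poincaré/coercivity depend only on L. Here a(u, u) = ∫(u')² + (-11/10)·∫u².
Here c = -11/10 < 0 with |c| < (π/L)² = 4*π^2/25, so coercivity still holds. The condition a(u,u) ≥ α||u||_{H^1}² reads (1−α)∫(u')² ≥ (α−c)∫u². Any admissible α is ≤ 1 (rapidly oscillating u have ∫u²/∫(u')² → 0), and α = 1 would force 0 ≥ (1−c)∫u², impossible since c < 1; so 1−α > 0. By the sharp Poincaré inequality on H^1_0 of an interval of length L, ∫(u')² ≥ (π/L)²∫u² with equality for the first sine mode sin(π(x−x₀)/L) (x₀ the left endpoint), so the inequality holds for all u iff (1−α)(π/L)² ≥ α − c, i.e. α ≤ ((π/L)² + c)/((π/L)² + 1) = (1 + c(L/π)²)/(1 + (L/π)²). (Direct route, valid since c ≤ 0: Poincaré gives c∫u² ≥ c(L/π)²∫(u')², so a(u,u) ≥ (1 + c(L/π)²)∫(u')², while ||u||_{H^1}² ≤ (1 + (L/π)²)∫(u')²; dividing yields the same α.) With (π/L)² = 4*π^2/25 and c = -11/10, the largest admissible constant is α = ((π/L)² + c)/((π/L)² + 1).
Simplifying, α = (-55 + 8*π^2)/(2*(25 + 4*π^2)).


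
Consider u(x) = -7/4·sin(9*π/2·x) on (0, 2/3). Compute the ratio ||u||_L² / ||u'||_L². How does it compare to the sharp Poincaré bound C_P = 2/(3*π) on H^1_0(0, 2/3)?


||u||_L² / ||u'||_L² = 2/(9*π) < C_P = 2/(3*π).

u(x) = -7/4·sin(9*π/2·x), so u'(x) = -63*π*cos(9*π*x/2)/8.
Writing u(x) = A·sin(kπx/L) with A = -7/4 and k = 3, use ∫_0^L sin²(kπx/L) dx = L/2 and ∫_0^L cos²(kπx/L) dx = L/2.
u² = 49/16·sin²(9*π/2·x) and (u')² = 3969*π^2/64·cos²(9*π/2·x), and each of sin², cos² integrates to L/2 = 1/3 over (0, 2/3).
∫_0^2/3 u² dx = 49/48, so ||u||_L² = 7*sqrt(3)/12.
∫_0^2/3 (u')² dx = 1323*π^2/64, so ||u'||_L² = 21*sqrt(3)*π/8.
Ratio ||u||_L² / ||u'||_L² = 2/(9*π).
Sharp Poincaré constant on H^1_0(0, 2/3) is C_P = L/π = 2/(3*π), achieved by sin(3*π/2·x).
This is the k = 3 harmonic; the ratio L/(kπ) is strictly less than C_P = L/π, consistent with the sharp inequality ||u||_L² ≤ C_P ||u'||_L².
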